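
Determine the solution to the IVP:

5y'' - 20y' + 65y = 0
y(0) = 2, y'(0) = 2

General solution: y = e^(2x)(C₁cos(3x) + C₂sin(3x))
Complex roots r = 2 ± 3i
Applying ICs: C₁ = 2, C₂ = -2/3
Particular solution: y = e^(2x)(2cos(3x) - (2/3)sin(3x))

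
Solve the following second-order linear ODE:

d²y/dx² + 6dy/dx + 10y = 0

Characteristic equation: r² + 6r + 10 = 0
Roots: r = -3 ± i (complex conjugates)
General solution: y = e^(-3x)(C₁cos(x) + C₂sin(x))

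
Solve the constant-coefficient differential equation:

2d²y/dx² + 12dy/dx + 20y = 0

Characteristic equation: 2r² + 12r + 20 = 0
Divide by 2: r² + 6r + 10 = 0
Roots: r = -3 ± i (complex conjugates)
General solution: y = e^(-3x)(C₁cos(x) + C₂sin(x))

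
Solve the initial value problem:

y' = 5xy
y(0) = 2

General solution: y = Ce^(5x²/2)
Applying IC y(0) = 2:
Particular solution: y = 2e^(5x²/2)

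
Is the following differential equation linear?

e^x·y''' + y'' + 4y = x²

Yes. Linear (y and its derivatives appear to the first power only, no products of y terms)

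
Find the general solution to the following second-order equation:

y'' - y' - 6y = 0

Characteristic equation: r² - r - 6 = 0
Roots: r = 3, -2 (distinct real)
General solution: y = C₁e^(3x) + C₂e^(-2x)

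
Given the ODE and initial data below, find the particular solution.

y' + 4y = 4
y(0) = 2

General solution: y = 1 + Ce^(-4x)
Applying y(0) = 2: C = 2 - 1 = 1
Particular solution: y = 1 + e^(-4x)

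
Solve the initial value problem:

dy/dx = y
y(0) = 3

General solution: y = Ce^x
Applying IC y(0) = 3:
Particular solution: y = 3e^x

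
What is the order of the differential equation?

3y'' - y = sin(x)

The order is 2 (highest derivative is of order 2).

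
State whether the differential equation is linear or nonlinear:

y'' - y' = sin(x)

Linear (y and its derivatives appear to the first power only, no products of y terms)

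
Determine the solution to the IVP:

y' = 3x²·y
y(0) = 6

General solution: y = Ce^(x³)
Applying IC y(0) = 6:
Particular solution: y = 6e^(x³)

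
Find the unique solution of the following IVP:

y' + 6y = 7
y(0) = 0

General solution: y = 7/6 + Ce^(-6x)
Applying y(0) = 0: C = 0 - 7/6 = -7/6
Particular solution: y = 7/6 - (7/6)e^(-6x)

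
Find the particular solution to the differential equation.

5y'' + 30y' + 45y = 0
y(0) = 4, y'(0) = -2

General solution: y = (C₁ + C₂x)e^(-3x)
Repeated root r = -3
Applying ICs: C₁ = 4, C₂ = 10
Particular solution: y = (4 + 10x)e^(-3x)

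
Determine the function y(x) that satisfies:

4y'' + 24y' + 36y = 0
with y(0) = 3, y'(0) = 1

General solution: y = (C₁ + C₂x)e^(-3x)
Repeated root r = -3
Applying ICs: C₁ = 3, C₂ = 10
Particular solution: y = (3 + 10x)e^(-3x)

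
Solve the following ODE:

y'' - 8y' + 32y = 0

Characteristic equation: r² - 8r + 32 = 0
Roots: r = 4 ± 4i (complex conjugates)
General solution: y = e^(4x)(C₁cos(4x) + C₂sin(4x))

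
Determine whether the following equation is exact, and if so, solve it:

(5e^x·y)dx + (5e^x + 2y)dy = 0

Verify exactness: ∂M/∂y = ∂N/∂x ✓
Find F(x,y) such that ∂F/∂x = M, ∂F/∂y = N
Solution: 5e^x·y + y² = C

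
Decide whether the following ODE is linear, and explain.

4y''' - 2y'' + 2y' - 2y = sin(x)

Linear (y and its derivatives appear to the first power only, no products of y terms)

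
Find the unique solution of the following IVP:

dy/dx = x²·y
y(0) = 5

General solution: y = Ce^(x³/3)
Applying IC y(0) = 5:
Particular solution: y = 5e^(x³/3)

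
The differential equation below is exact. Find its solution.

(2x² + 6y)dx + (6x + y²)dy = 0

Verify exactness: ∂M/∂y = ∂N/∂x ✓
Find F(x,y) such that ∂F/∂x = M, ∂F/∂y = N
Solution: 2x³/3 + 6xy + y³/3 = C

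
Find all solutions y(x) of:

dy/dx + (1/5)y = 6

Using integrating factor method:

General solution: y = 30 + Ce^(-x/5)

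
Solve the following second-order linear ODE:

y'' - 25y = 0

Characteristic equation: r² - 25 = 0
Roots: r = 5, -5 (distinct real)
General solution: y = C₁e^(5x) + C₂e^(-5x)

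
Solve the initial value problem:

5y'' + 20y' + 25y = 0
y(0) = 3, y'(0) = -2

General solution: y = e^(-2x)(C₁cos(x) + C₂sin(x))
Complex roots r = -2 ± i
Applying ICs: C₁ = 3, C₂ = 4
Particular solution: y = e^(-2x)(3cos(x) + 4sin(x))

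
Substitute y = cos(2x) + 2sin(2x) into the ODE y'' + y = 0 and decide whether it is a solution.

Verification:
y'' = -4cos(2x) - 8sin(2x)
y'' + y ≠ 0 (frequency mismatch: got 4 instead of 1)

No, it is not a solution.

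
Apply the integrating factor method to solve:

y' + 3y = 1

Using integrating factor method:

General solution: y = 1/3 + Ce^(-3x)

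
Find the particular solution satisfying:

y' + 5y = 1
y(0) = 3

General solution: y = 1/5 + Ce^(-5x)
Applying y(0) = 3: C = 3 - 1/5 = 14/5
Particular solution: y = 1/5 + (14/5)e^(-5x)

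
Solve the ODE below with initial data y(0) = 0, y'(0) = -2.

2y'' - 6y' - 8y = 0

General solution: y = C₁e^(4x) + C₂e^(-x)
Applying ICs: C₁ = -2/5, C₂ = 2/5
Particular solution: y = -(2/5)e^(4x) + (2/5)e^(-x)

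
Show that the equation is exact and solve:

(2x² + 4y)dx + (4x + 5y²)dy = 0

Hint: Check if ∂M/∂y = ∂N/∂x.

Verify exactness: ∂M/∂y = ∂N/∂x ✓
Find F(x,y) such that ∂F/∂x = M, ∂F/∂y = N
Solution: 2x³/3 + 4xy + 5y³/3 = C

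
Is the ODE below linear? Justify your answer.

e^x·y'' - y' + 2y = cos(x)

Yes. Linear (y and its derivatives appear to the first power only, no products of y terms)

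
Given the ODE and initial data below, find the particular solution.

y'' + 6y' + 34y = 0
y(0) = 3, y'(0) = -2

General solution: y = e^(-3x)(C₁cos(5x) + C₂sin(5x))
Complex roots r = -3 ± 5i
Applying ICs: C₁ = 3, C₂ = 7/5
Particular solution: y = e^(-3x)(3cos(5x) + (7/5)sin(5x))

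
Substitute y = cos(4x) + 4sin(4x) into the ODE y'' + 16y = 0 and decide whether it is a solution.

Verification:
y'' = -16cos(4x) - 64sin(4x)
y'' + 16y = 0 ✓

Yes, it is a solution.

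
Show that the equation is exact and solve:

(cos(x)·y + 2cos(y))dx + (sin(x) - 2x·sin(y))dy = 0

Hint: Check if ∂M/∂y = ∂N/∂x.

Verify exactness: ∂M/∂y = ∂N/∂x ✓
Find F(x,y) such that ∂F/∂x = M, ∂F/∂y = N
Solution: sin(x)·y + 2x·cos(y) = C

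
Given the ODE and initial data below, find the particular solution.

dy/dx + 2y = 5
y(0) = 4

General solution: y = 5/2 + Ce^(-2x)
Applying y(0) = 4: C = 4 - 5/2 = 3/2
Particular solution: y = 5/2 + (3/2)e^(-2x)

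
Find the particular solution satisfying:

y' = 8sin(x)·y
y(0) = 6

General solution: y = Ce^(-8cos(x))
Applying IC y(0) = 6:
Particular solution: y = 6e^(8(1-cos(x)))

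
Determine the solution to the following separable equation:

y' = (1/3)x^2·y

Separating variables and integrating:
ln|y| = x^3/9 + C

General solution: y = Ce^(x^3/9)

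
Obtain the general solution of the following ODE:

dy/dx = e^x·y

Separating variables and integrating:
ln|y| = e^x + C

General solution: y = Ce^(e^x)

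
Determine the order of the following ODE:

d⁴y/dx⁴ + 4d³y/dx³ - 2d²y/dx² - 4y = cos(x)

The order is 4 (highest derivative is of order 4).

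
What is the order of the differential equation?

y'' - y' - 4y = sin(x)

The order is 2 (highest derivative is of order 2).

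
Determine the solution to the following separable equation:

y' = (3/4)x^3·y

Separating variables and integrating:
ln|y| = 3x^4/16 + C

General solution: y = Ce^(3x^4/16)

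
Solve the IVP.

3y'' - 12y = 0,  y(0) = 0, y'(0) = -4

General solution: y = C₁e^(2x) + C₂e^(-2x)
Applying ICs: C₁ = -1, C₂ = 1
Particular solution: y = -e^(2x) + e^(-2x)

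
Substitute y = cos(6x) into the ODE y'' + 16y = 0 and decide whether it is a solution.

Verification:
y'' = -36cos(6x)
y'' + 16y ≠ 0 (frequency mismatch: got 36 instead of 16)

No, it is not a solution.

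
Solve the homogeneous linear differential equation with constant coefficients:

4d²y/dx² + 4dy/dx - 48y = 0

Characteristic equation: 4r² + 4r - 48 = 0
Divide by 4: r² + r - 12 = 0
Roots: r = 3, -4 (distinct real)
General solution: y = C₁e^(3x) + C₂e^(-4x)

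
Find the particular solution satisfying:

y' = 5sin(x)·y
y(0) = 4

General solution: y = Ce^(-5cos(x))
Applying IC y(0) = 4:
Particular solution: y = 4e^(5(1-cos(x)))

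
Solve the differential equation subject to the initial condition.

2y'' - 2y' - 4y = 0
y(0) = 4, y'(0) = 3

General solution: y = C₁e^(2x) + C₂e^(-x)
Applying ICs: C₁ = 7/3, C₂ = 5/3
Particular solution: y = (7/3)e^(2x) + (5/3)e^(-x)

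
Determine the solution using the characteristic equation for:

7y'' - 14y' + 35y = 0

Characteristic equation: 7r² - 14r + 35 = 0
Divide by 7: r² - 2r + 5 = 0
Roots: r = 1 ± 2i (complex conjugates)
General solution: y = e^x(C₁cos(2x) + C₂sin(2x))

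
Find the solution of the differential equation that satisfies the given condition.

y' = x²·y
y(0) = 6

General solution: y = Ce^(x³/3)
Applying IC y(0) = 6:
Particular solution: y = 6e^(x³/3)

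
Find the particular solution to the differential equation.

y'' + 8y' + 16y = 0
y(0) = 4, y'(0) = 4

General solution: y = (C₁ + C₂x)e^(-4x)
Repeated root r = -4
Applying ICs: C₁ = 4, C₂ = 20
Particular solution: y = (4 + 20x)e^(-4x)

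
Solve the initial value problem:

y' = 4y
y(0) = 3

General solution: y = Ce^(4x)
Applying IC y(0) = 3:
Particular solution: y = 3e^(4x)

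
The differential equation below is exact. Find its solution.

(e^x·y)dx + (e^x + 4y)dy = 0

Verify exactness: ∂M/∂y = ∂N/∂x ✓
Find F(x,y) such that ∂F/∂x = M, ∂F/∂y = N
Solution: e^x·y + 2y² = C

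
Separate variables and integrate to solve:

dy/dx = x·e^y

Separating variables and integrating:
-e^(-y) = x²/2 + C

General solution: y = -ln(C - x²/2)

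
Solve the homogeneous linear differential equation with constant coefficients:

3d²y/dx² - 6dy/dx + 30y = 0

Characteristic equation: 3r² - 6r + 30 = 0
Divide by 3: r² - 2r + 10 = 0
Roots: r = 1 ± 3i (complex conjugates)
General solution: y = e^x(C₁cos(3x) + C₂sin(3x))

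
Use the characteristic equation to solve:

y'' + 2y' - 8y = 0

Characteristic equation: r² + 2r - 8 = 0
Roots: r = 2, -4 (distinct real)
General solution: y = C₁e^(2x) + C₂e^(-4x)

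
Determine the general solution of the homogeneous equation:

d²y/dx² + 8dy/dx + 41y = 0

Characteristic equation: r² + 8r + 41 = 0
Roots: r = -4 ± 5i (complex conjugates)
General solution: y = e^(-4x)(C₁cos(5x) + C₂sin(5x))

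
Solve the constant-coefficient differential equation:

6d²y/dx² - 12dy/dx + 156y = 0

Characteristic equation: 6r² - 12r + 156 = 0
Divide by 6: r² - 2r + 26 = 0
Roots: r = 1 ± 5i (complex conjugates)
General solution: y = e^x(C₁cos(5x) + C₂sin(5x))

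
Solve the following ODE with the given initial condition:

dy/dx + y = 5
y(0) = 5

General solution: y = 5 + Ce^(-x)
Applying y(0) = 5: C = 5 - 5 = 0
Particular solution: y = 5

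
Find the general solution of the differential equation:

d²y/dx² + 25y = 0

Characteristic equation: r² + 25 = 0
Roots: r = ±5i (complex conjugates)
General solution: y = C₁cos(5x) + C₂sin(5x)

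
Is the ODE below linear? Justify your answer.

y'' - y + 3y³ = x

No. Nonlinear (y³ term)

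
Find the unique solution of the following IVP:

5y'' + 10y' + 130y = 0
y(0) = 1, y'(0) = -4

General solution: y = e^(-x)(C₁cos(5x) + C₂sin(5x))
Complex roots r = -1 ± 5i
Applying ICs: C₁ = 1, C₂ = -3/5
Particular solution: y = e^(-x)(cos(5x) - (3/5)sin(5x))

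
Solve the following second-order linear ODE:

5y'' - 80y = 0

Characteristic equation: 5r² - 80 = 0
Divide by 5: r² - 16 = 0
Roots: r = 4, -4 (distinct real)
General solution: y = C₁e^(4x) + C₂e^(-4x)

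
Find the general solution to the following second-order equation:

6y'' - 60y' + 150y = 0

Characteristic equation: 6r² - 60r + 150 = 0
Divide by 6: r² - 10r + 25 = 0
Factored: (r - 5)² = 0
Repeated root: r = 5
General solution: y = (C₁ + C₂x)e^(5x)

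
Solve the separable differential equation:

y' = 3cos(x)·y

Separating variables and integrating:
ln|y| = 3sin(x) + C

General solution: y = Ce^(3sin(x))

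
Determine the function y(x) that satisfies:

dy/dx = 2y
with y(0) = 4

General solution: y = Ce^(2x)
Applying IC y(0) = 4:
Particular solution: y = 4e^(2x)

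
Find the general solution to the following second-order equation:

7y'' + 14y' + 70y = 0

Characteristic equation: 7r² + 14r + 70 = 0
Divide by 7: r² + 2r + 10 = 0
Roots: r = -1 ± 3i (complex conjugates)
General solution: y = e^(-x)(C₁cos(3x) + C₂sin(3x))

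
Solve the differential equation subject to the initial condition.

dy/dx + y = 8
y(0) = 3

General solution: y = 8 + Ce^(-x)
Applying y(0) = 3: C = 3 - 8 = -5
Particular solution: y = 8 - 5e^(-x)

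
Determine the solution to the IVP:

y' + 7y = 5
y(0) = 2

General solution: y = 5/7 + Ce^(-7x)
Applying y(0) = 2: C = 2 - 5/7 = 9/7
Particular solution: y = 5/7 + (9/7)e^(-7x)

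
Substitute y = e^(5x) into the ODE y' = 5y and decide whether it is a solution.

Verification:
y = e^(5x)
y' = 5e^(5x)
5y = 5e^(5x)
y' = 5y ✓

Yes, it is a solution.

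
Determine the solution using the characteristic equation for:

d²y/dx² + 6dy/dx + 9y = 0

Characteristic equation: r² + 6r + 9 = 0
Factored: (r + 3)² = 0
Repeated root: r = -3
General solution: y = (C₁ + C₂x)e^(-3x)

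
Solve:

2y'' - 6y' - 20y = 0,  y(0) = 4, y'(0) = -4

General solution: y = C₁e^(5x) + C₂e^(-2x)
Applying ICs: C₁ = 4/7, C₂ = 24/7
Particular solution: y = (4/7)e^(5x) + (24/7)e^(-2x)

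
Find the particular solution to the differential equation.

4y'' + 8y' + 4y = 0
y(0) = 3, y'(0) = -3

General solution: y = (C₁ + C₂x)e^(-x)
Repeated root r = -1
Applying ICs: C₁ = 3, C₂ = 0
Particular solution: y = 3e^(-x)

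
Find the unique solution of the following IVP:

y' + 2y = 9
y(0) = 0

General solution: y = 9/2 + Ce^(-2x)
Applying y(0) = 0: C = 0 - 9/2 = -9/2
Particular solution: y = 9/2 - (9/2)e^(-2x)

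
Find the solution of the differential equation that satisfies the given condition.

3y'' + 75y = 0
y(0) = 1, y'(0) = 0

General solution: y = C₁cos(5x) + C₂sin(5x)
Complex roots r = ±5i
Applying ICs: C₁ = 1, C₂ = 0
Particular solution: y = cos(5x)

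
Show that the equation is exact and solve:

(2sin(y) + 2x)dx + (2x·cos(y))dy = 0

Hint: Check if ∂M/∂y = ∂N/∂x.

Verify exactness: ∂M/∂y = ∂N/∂x ✓
Find F(x,y) such that ∂F/∂x = M, ∂F/∂y = N
Solution: 2x·sin(y) + x² = C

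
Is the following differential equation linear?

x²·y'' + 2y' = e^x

Yes. Linear (y and its derivatives appear to the first power only, no products of y terms)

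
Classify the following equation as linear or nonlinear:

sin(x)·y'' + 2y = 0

Linear (y and its derivatives appear to the first power only, no products of y terms)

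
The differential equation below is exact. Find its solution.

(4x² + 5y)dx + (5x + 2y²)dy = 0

Verify exactness: ∂M/∂y = ∂N/∂x ✓
Find F(x,y) such that ∂F/∂x = M, ∂F/∂y = N
Solution: 4x³/3 + 5xy + 2y³/3 = C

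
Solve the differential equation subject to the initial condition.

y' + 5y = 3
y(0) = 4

General solution: y = 3/5 + Ce^(-5x)
Applying y(0) = 4: C = 4 - 3/5 = 17/5
Particular solution: y = 3/5 + (17/5)e^(-5x)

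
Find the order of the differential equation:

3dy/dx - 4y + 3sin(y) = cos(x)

The order is 1 (highest derivative is of order 1).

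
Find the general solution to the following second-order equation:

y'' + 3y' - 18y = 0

Characteristic equation: r² + 3r - 18 = 0
Roots: r = 3, -6 (distinct real)
General solution: y = C₁e^(3x) + C₂e^(-6x)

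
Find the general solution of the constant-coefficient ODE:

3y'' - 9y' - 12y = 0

Characteristic equation: 3r² - 9r - 12 = 0
Divide by 3: r² - 3r - 4 = 0
Roots: r = 4, -1 (distinct real)
General solution: y = C₁e^(4x) + C₂e^(-x)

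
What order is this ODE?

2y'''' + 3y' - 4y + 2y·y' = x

The order is 4 (highest derivative is of order 4).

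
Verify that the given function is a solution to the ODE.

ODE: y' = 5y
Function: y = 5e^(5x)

Verification:
y = 5e^(5x)
y' = 25e^(5x)
5y = 25e^(5x)
y' = 5y ✓

Yes, it is a solution.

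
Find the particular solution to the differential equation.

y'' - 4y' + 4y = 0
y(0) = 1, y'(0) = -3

General solution: y = (C₁ + C₂x)e^(2x)
Repeated root r = 2
Applying ICs: C₁ = 1, C₂ = -5
Particular solution: y = (1 - 5x)e^(2x)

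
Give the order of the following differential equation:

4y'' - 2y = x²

The order is 2 (highest derivative is of order 2).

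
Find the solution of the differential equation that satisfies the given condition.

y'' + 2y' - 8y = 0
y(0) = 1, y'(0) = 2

General solution: y = C₁e^(2x) + C₂e^(-4x)
Applying ICs: C₁ = 1, C₂ = 0
Particular solution: y = e^(2x)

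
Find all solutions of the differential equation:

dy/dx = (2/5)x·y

Separating variables and integrating:
ln|y| = x^2/5 + C

General solution: y = Ce^(x^2/5)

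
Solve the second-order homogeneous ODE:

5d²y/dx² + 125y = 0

Characteristic equation: 5r² + 125 = 0
Divide by 5: r² + 25 = 0
Roots: r = ±5i (complex conjugates)
General solution: y = C₁cos(5x) + C₂sin(5x)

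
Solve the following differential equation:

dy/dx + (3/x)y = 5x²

Using integrating factor method:

General solution: y = (5/6)x^3 + Cx^(-3)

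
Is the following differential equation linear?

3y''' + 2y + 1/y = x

No. Nonlinear (1/y term)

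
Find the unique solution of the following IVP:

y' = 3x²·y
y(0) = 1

General solution: y = Ce^(x³)
Applying IC y(0) = 1:
Particular solution: y = e^(x³)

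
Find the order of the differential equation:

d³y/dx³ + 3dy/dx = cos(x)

The order is 3 (highest derivative is of order 3).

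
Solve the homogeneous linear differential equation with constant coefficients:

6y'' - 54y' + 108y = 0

Characteristic equation: 6r² - 54r + 108 = 0
Divide by 6: r² - 9r + 18 = 0
Roots: r = 3, 6 (distinct real)
General solution: y = C₁e^(3x) + C₂e^(6x)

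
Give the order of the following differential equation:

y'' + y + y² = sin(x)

The order is 2 (highest derivative is of order 2).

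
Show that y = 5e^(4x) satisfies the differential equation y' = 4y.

Verification:
y = 5e^(4x)
y' = 20e^(4x)
4y = 20e^(4x)
y' = 4y ✓

Yes, it is a solution.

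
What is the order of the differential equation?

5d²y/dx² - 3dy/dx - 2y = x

The order is 2 (highest derivative is of order 2).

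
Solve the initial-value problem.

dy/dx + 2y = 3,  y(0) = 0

General solution: y = 3/2 + Ce^(-2x)
Applying y(0) = 0: C = 0 - 3/2 = -3/2
Particular solution: y = 3/2 - (3/2)e^(-2x)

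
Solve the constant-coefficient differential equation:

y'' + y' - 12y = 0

Characteristic equation: r² + r - 12 = 0
Roots: r = 3, -4 (distinct real)
General solution: y = C₁e^(3x) + C₂e^(-4x)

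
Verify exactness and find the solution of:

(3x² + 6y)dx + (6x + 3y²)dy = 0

Verify exactness: ∂M/∂y = ∂N/∂x ✓
Find F(x,y) such that ∂F/∂x = M, ∂F/∂y = N
Solution: x³ + 6xy + y³ = C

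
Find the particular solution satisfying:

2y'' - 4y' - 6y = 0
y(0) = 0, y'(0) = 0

General solution: y = C₁e^(3x) + C₂e^(-x)
Applying ICs: C₁ = 0, C₂ = 0
Particular solution: y = 0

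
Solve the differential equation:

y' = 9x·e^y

Separating variables and integrating:
-e^(-y) = 9x²/2 + C

General solution: y = -ln(C - 9x²/2)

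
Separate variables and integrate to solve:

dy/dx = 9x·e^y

Separating variables and integrating:
-e^(-y) = 9x²/2 + C

General solution: y = -ln(C - 9x²/2)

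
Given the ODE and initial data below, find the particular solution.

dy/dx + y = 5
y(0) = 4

General solution: y = 5 + Ce^(-x)
Applying y(0) = 4: C = 4 - 5 = -1
Particular solution: y = 5 - e^(-x)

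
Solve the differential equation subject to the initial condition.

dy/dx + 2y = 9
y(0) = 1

General solution: y = 9/2 + Ce^(-2x)
Applying y(0) = 1: C = 1 - 9/2 = -7/2
Particular solution: y = 9/2 - (7/2)e^(-2x)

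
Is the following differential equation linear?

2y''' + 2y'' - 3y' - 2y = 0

Yes. Linear (y and its derivatives appear to the first power only, no products of y terms)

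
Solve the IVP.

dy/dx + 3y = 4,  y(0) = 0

General solution: y = 4/3 + Ce^(-3x)
Applying y(0) = 0: C = 0 - 4/3 = -4/3
Particular solution: y = 4/3 - (4/3)e^(-3x)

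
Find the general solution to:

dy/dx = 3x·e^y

Separating variables and integrating:
-e^(-y) = 3x²/2 + C

General solution: y = -ln(C - 3x²/2)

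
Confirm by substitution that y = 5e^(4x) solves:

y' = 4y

Verification:
y = 5e^(4x)
y' = 20e^(4x)
4y = 20e^(4x)
y' = 4y ✓

Yes, it is a solution.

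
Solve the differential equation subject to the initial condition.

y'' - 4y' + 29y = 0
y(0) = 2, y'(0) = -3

General solution: y = e^(2x)(C₁cos(5x) + C₂sin(5x))
Complex roots r = 2 ± 5i
Applying ICs: C₁ = 2, C₂ = -7/5
Particular solution: y = e^(2x)(2cos(5x) - (7/5)sin(5x))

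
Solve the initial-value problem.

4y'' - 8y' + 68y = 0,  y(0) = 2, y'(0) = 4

General solution: y = e^x(C₁cos(4x) + C₂sin(4x))
Complex roots r = 1 ± 4i
Applying ICs: C₁ = 2, C₂ = 1/2
Particular solution: y = e^x(2cos(4x) + (1/2)sin(4x))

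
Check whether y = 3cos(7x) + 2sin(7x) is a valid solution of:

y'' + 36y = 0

Verification:
y'' = -147cos(7x) - 98sin(7x)
y'' + 36y ≠ 0 (frequency mismatch: got 49 instead of 36)

No, it is not a solution.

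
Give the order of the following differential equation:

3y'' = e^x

The order is 2 (highest derivative is of order 2).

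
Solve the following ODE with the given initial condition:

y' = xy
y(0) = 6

General solution: y = Ce^(x²/2)
Applying IC y(0) = 6:
Particular solution: y = 6e^(x²/2)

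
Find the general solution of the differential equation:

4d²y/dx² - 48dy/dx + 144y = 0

Characteristic equation: 4r² - 48r + 144 = 0
Divide by 4: r² - 12r + 36 = 0
Factored: (r - 6)² = 0
Repeated root: r = 6
General solution: y = (C₁ + C₂x)e^(6x)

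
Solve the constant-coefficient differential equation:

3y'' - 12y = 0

Characteristic equation: 3r² - 12 = 0
Divide by 3: r² - 4 = 0
Roots: r = 2, -2 (distinct real)
General solution: y = C₁e^(2x) + C₂e^(-2x)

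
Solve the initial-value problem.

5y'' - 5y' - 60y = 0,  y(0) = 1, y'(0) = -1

General solution: y = C₁e^(4x) + C₂e^(-3x)
Applying ICs: C₁ = 2/7, C₂ = 5/7
Particular solution: y = (2/7)e^(4x) + (5/7)e^(-3x)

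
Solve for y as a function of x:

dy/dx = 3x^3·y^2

Separating variables and integrating:
-1/y = 3x^4/4 + C

General solution: y^-1 = (-3/4)x^4 + C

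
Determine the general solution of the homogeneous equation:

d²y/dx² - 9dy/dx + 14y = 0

Characteristic equation: r² - 9r + 14 = 0
Roots: r = 2, 7 (distinct real)
General solution: y = C₁e^(2x) + C₂e^(7x)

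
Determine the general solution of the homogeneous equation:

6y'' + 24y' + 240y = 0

Characteristic equation: 6r² + 24r + 240 = 0
Divide by 6: r² + 4r + 40 = 0
Roots: r = -2 ± 6i (complex conjugates)
General solution: y = e^(-2x)(C₁cos(6x) + C₂sin(6x))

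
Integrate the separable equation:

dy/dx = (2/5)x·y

Separating variables and integrating:
ln|y| = x^2/5 + C

General solution: y = Ce^(x^2/5)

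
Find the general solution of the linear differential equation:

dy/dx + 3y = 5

Using integrating factor method:

General solution: y = 5/3 + Ce^(-3x)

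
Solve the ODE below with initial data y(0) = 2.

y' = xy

General solution: y = Ce^(x²/2)
Applying IC y(0) = 2:
Particular solution: y = 2e^(x²/2)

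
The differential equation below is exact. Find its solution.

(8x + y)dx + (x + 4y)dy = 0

Verify exactness: ∂M/∂y = ∂N/∂x ✓
Find F(x,y) such that ∂F/∂x = M, ∂F/∂y = N
Solution: 4x² + xy + 2y² = C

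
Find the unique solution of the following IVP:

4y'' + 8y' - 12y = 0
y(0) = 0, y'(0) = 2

General solution: y = C₁e^x + C₂e^(-3x)
Applying ICs: C₁ = 1/2, C₂ = -1/2
Particular solution: y = (1/2)e^x - (1/2)e^(-3x)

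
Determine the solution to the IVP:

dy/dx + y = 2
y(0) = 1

General solution: y = 2 + Ce^(-x)
Applying y(0) = 1: C = 1 - 2 = -1
Particular solution: y = 2 - e^(-x)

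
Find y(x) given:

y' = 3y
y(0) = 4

General solution: y = Ce^(3x)
Applying IC y(0) = 4:
Particular solution: y = 4e^(3x)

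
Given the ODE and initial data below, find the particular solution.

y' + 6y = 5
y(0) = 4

General solution: y = 5/6 + Ce^(-6x)
Applying y(0) = 4: C = 4 - 5/6 = 19/6
Particular solution: y = 5/6 + (19/6)e^(-6x)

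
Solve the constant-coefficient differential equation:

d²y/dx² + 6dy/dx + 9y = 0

Characteristic equation: r² + 6r + 9 = 0
Factored: (r + 3)² = 0
Repeated root: r = -3
General solution: y = (C₁ + C₂x)e^(-3x)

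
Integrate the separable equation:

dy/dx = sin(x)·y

Separating variables and integrating:
ln|y| = -cos(x) + C

General solution: y = Ce^(-cos(x))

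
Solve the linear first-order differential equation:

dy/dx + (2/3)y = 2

Using integrating factor method:

General solution: y = 3 + Ce^(-2x/3)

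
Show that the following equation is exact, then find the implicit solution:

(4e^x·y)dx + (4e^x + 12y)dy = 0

Verify exactness: ∂M/∂y = ∂N/∂x ✓
Find F(x,y) such that ∂F/∂x = M, ∂F/∂y = N
Solution: 4e^x·y + 6y² = C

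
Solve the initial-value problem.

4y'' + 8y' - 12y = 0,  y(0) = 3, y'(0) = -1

General solution: y = C₁e^x + C₂e^(-3x)
Applying ICs: C₁ = 2, C₂ = 1
Particular solution: y = 2e^x + e^(-3x)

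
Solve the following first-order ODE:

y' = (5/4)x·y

Separating variables and integrating:
ln|y| = 5x^2/8 + C

General solution: y = Ce^(5x^2/8)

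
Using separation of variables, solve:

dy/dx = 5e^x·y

Separating variables and integrating:
ln|y| = 5e^x + C

General solution: y = Ce^(5e^x)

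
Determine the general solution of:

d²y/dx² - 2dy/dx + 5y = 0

Characteristic equation: r² - 2r + 5 = 0
Roots: r = 1 ± 2i (complex conjugates)
General solution: y = e^x(C₁cos(2x) + C₂sin(2x))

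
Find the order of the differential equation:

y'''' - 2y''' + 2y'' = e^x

The order is 4 (highest derivative is of order 4).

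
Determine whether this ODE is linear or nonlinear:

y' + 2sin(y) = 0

Nonlinear (sin(y) is nonlinear in y)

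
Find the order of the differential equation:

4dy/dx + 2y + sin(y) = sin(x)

The order is 1 (highest derivative is of order 1).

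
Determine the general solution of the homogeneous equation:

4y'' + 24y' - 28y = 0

Characteristic equation: 4r² + 24r - 28 = 0
Divide by 4: r² + 6r - 7 = 0
Roots: r = 1, -7 (distinct real)
General solution: y = C₁e^x + C₂e^(-7x)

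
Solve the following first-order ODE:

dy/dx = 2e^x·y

Separating variables and integrating:
ln|y| = 2e^x + C

General solution: y = Ce^(2e^x)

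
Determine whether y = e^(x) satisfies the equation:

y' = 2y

Verification:
y = e^(x)
y' = e^(x)
But 2y = 2e^(x)
y' ≠ 2y — the derivative does not match

No, it is not a solution.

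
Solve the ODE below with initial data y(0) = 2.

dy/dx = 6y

General solution: y = Ce^(6x)
Applying IC y(0) = 2:
Particular solution: y = 2e^(6x)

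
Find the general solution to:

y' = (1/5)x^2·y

Separating variables and integrating:
ln|y| = x^3/15 + C

General solution: y = Ce^(x^3/15)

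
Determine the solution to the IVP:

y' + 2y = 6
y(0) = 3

General solution: y = 3 + Ce^(-2x)
Applying y(0) = 3: C = 3 - 3 = 0
Particular solution: y = 3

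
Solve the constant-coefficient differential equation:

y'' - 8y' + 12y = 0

Characteristic equation: r² - 8r + 12 = 0
Roots: r = 6, 2 (distinct real)
General solution: y = C₁e^(6x) + C₂e^(2x)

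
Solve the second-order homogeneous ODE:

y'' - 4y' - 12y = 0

Characteristic equation: r² - 4r - 12 = 0
Roots: r = 6, -2 (distinct real)
General solution: y = C₁e^(6x) + C₂e^(-2x)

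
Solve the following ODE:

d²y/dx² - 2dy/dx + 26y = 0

Characteristic equation: r² - 2r + 26 = 0
Roots: r = 1 ± 5i (complex conjugates)
General solution: y = e^x(C₁cos(5x) + C₂sin(5x))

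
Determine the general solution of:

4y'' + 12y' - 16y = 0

Characteristic equation: 4r² + 12r - 16 = 0
Divide by 4: r² + 3r - 4 = 0
Roots: r = 1, -4 (distinct real)
General solution: y = C₁e^x + C₂e^(-4x)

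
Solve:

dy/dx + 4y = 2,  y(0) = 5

General solution: y = 1/2 + Ce^(-4x)
Applying y(0) = 5: C = 5 - 1/2 = 9/2
Particular solution: y = 1/2 + (9/2)e^(-4x)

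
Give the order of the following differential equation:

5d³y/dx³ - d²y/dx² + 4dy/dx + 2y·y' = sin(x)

The order is 3 (highest derivative is of order 3).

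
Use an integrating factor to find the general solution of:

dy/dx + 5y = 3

Using integrating factor method:

General solution: y = 3/5 + Ce^(-5x)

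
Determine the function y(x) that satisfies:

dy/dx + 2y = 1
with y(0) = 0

General solution: y = 1/2 + Ce^(-2x)
Applying y(0) = 0: C = 0 - 1/2 = -1/2
Particular solution: y = 1/2 - (1/2)e^(-2x)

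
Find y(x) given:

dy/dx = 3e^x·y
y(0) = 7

General solution: y = Ce^(3e^x)
Applying IC y(0) = 7:
Particular solution: y = 7e^(3(e^x - 1))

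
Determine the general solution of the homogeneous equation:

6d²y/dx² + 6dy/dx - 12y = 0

Characteristic equation: 6r² + 6r - 12 = 0
Divide by 6: r² + r - 2 = 0
Roots: r = 1, -2 (distinct real)
General solution: y = C₁e^x + C₂e^(-2x)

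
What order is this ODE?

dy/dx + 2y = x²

The order is 1 (highest derivative is of order 1).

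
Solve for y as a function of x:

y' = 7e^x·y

Separating variables and integrating:
ln|y| = 7e^x + C

General solution: y = Ce^(7e^x)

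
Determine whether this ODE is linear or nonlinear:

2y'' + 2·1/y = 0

Nonlinear (1/y term)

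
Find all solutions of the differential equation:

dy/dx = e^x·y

Separating variables and integrating:
ln|y| = e^x + C

General solution: y = Ce^(e^x)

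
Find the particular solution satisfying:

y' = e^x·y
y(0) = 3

General solution: y = Ce^(e^x)
Applying IC y(0) = 3:
Particular solution: y = 3e^(e^x - 1)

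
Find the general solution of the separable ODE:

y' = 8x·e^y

Separating variables and integrating:
-e^(-y) = 4x² + C

General solution: y = -ln(C - 4x²)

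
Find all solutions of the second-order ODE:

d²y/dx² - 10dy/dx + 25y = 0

Characteristic equation: r² - 10r + 25 = 0
Factored: (r - 5)² = 0
Repeated root: r = 5
General solution: y = (C₁ + C₂x)e^(5x)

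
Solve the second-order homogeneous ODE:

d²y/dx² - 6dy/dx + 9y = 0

Characteristic equation: r² - 6r + 9 = 0
Factored: (r - 3)² = 0
Repeated root: r = 3
General solution: y = (C₁ + C₂x)e^(3x)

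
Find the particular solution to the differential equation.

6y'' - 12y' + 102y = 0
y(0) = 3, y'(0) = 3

General solution: y = e^x(C₁cos(4x) + C₂sin(4x))
Complex roots r = 1 ± 4i
Applying ICs: C₁ = 3, C₂ = 0
Particular solution: y = e^x(3cos(4x))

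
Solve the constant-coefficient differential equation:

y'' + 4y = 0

Characteristic equation: r² + 4 = 0
Roots: r = ±2i (complex conjugates)
General solution: y = C₁cos(2x) + C₂sin(2x)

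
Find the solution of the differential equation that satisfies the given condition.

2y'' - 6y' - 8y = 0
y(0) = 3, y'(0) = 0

General solution: y = C₁e^(4x) + C₂e^(-x)
Applying ICs: C₁ = 3/5, C₂ = 12/5
Particular solution: y = (3/5)e^(4x) + (12/5)e^(-x)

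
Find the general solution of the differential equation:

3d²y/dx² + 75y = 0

Characteristic equation: 3r² + 75 = 0
Divide by 3: r² + 25 = 0
Roots: r = ±5i (complex conjugates)
General solution: y = C₁cos(5x) + C₂sin(5x)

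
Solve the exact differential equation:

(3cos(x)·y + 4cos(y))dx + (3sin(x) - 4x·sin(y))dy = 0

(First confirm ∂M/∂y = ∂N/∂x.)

Verify exactness: ∂M/∂y = ∂N/∂x ✓
Find F(x,y) such that ∂F/∂x = M, ∂F/∂y = N
Solution: 3sin(x)·y + 4x·cos(y) = C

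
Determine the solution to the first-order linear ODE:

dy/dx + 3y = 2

Using integrating factor method:

General solution: y = 2/3 + Ce^(-3x)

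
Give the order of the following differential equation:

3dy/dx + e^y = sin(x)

The order is 1 (highest derivative is of order 1).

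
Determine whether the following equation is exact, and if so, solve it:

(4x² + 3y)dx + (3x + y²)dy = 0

Verify exactness: ∂M/∂y = ∂N/∂x ✓
Find F(x,y) such that ∂F/∂x = M, ∂F/∂y = N
Solution: 4x³/3 + 3xy + y³/3 = C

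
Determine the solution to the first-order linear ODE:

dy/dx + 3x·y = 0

Using integrating factor method:

General solution: y = Ce^(-3x^2/2)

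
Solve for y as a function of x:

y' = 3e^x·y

Separating variables and integrating:
ln|y| = 3e^x + C

General solution: y = Ce^(3e^x)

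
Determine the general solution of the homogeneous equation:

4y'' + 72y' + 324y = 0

Characteristic equation: 4r² + 72r + 324 = 0
Divide by 4: r² + 18r + 81 = 0
Factored: (r + 9)² = 0
Repeated root: r = -9
General solution: y = (C₁ + C₂x)e^(-9x)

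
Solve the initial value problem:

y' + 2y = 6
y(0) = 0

General solution: y = 3 + Ce^(-2x)
Applying y(0) = 0: C = 0 - 3 = -3
Particular solution: y = 3 - 3e^(-2x)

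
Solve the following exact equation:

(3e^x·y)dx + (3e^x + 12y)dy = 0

Verify exactness: ∂M/∂y = ∂N/∂x ✓
Find F(x,y) such that ∂F/∂x = M, ∂F/∂y = N
Solution: 3e^x·y + 6y² = C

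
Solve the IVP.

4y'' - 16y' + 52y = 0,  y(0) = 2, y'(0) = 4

General solution: y = e^(2x)(C₁cos(3x) + C₂sin(3x))
Complex roots r = 2 ± 3i
Applying ICs: C₁ = 2, C₂ = 0
Particular solution: y = e^(2x)(2cos(3x))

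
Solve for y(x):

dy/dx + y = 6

Using integrating factor method:

General solution: y = 6 + Ce^(-x)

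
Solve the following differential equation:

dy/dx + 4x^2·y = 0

Using integrating factor method:

General solution: y = Ce^(-4x^3/3)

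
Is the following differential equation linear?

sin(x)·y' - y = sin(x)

Yes. Linear (y and its derivatives appear to the first power only, no products of y terms)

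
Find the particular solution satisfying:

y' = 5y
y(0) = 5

General solution: y = Ce^(5x)
Applying IC y(0) = 5:
Particular solution: y = 5e^(5x)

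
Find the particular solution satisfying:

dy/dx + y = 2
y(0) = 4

General solution: y = 2 + Ce^(-x)
Applying y(0) = 4: C = 4 - 2 = 2
Particular solution: y = 2 + 2e^(-x)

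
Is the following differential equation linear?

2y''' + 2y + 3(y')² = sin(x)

No. Nonlinear ((y')² term)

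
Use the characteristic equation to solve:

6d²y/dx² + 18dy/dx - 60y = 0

Characteristic equation: 6r² + 18r - 60 = 0
Divide by 6: r² + 3r - 10 = 0
Roots: r = 2, -5 (distinct real)
General solution: y = C₁e^(2x) + C₂e^(-5x)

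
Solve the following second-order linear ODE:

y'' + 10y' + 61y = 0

Characteristic equation: r² + 10r + 61 = 0
Roots: r = -5 ± 6i (complex conjugates)
General solution: y = e^(-5x)(C₁cos(6x) + C₂sin(6x))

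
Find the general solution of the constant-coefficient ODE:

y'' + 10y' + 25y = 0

Characteristic equation: r² + 10r + 25 = 0
Factored: (r + 5)² = 0
Repeated root: r = -5
General solution: y = (C₁ + C₂x)e^(-5x)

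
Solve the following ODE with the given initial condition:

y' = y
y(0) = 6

General solution: y = Ce^x
Applying IC y(0) = 6:
Particular solution: y = 6e^x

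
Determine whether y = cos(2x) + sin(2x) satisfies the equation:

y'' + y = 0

Verification:
y'' = -4cos(2x) - 4sin(2x)
y'' + y ≠ 0 (frequency mismatch: got 4 instead of 1)

No, it is not a solution.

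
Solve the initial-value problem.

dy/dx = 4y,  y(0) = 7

General solution: y = Ce^(4x)
Applying IC y(0) = 7:
Particular solution: y = 7e^(4x)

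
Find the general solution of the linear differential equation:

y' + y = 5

Using integrating factor method:

General solution: y = 5 + Ce^(-x)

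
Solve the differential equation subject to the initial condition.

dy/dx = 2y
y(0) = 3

General solution: y = Ce^(2x)
Applying IC y(0) = 3:
Particular solution: y = 3e^(2x)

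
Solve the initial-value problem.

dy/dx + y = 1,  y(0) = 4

General solution: y = 1 + Ce^(-x)
Applying y(0) = 4: C = 4 - 1 = 3
Particular solution: y = 1 + 3e^(-x)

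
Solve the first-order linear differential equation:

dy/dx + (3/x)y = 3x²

Using integrating factor method:

General solution: y = (1/2)x^3 + Cx^(-3)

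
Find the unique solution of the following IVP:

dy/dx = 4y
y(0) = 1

General solution: y = Ce^(4x)
Applying IC y(0) = 1:
Particular solution: y = e^(4x)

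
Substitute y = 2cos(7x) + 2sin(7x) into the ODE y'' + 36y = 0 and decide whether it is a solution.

Verification:
y'' = -98cos(7x) - 98sin(7x)
y'' + 36y ≠ 0 (frequency mismatch: got 49 instead of 36)

No, it is not a solution.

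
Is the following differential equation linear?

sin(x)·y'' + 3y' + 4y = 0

Yes. Linear (y and its derivatives appear to the first power only, no products of y terms)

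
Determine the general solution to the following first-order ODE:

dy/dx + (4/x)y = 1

Using integrating factor method:

General solution: y = (1/5)x + Cx^(-4)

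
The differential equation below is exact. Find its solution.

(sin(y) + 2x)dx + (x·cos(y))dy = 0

Verify exactness: ∂M/∂y = ∂N/∂x ✓
Find F(x,y) such that ∂F/∂x = M, ∂F/∂y = N
Solution: x·sin(y) + x² = C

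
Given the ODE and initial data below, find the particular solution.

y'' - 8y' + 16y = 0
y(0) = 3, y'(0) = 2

General solution: y = (C₁ + C₂x)e^(4x)
Repeated root r = 4
Applying ICs: C₁ = 3, C₂ = -10
Particular solution: y = (3 - 10x)e^(4x)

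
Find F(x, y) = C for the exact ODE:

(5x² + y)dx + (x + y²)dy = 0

Verify exactness: ∂M/∂y = ∂N/∂x ✓
Find F(x,y) such that ∂F/∂x = M, ∂F/∂y = N
Solution: 5x³/3 + xy + y³/3 = C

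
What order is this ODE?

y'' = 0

The order is 2 (highest derivative is of order 2).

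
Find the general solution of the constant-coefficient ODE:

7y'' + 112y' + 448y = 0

Characteristic equation: 7r² + 112r + 448 = 0
Divide by 7: r² + 16r + 64 = 0
Factored: (r + 8)² = 0
Repeated root: r = -8
General solution: y = (C₁ + C₂x)e^(-8x)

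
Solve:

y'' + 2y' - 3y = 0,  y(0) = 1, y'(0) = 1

General solution: y = C₁e^x + C₂e^(-3x)
Applying ICs: C₁ = 1, C₂ = 0
Particular solution: y = e^x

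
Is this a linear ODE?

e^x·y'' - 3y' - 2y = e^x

Yes. Linear (y and its derivatives appear to the first power only, no products of y terms)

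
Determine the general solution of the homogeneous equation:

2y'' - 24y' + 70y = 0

Characteristic equation: 2r² - 24r + 70 = 0
Divide by 2: r² - 12r + 35 = 0
Roots: r = 5, 7 (distinct real)
General solution: y = C₁e^(5x) + C₂e^(7x)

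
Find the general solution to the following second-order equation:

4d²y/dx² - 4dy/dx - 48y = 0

Characteristic equation: 4r² - 4r - 48 = 0
Divide by 4: r² - r - 12 = 0
Roots: r = 4, -3 (distinct real)
General solution: y = C₁e^(4x) + C₂e^(-3x)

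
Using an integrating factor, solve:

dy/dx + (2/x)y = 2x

Using integrating factor method:

General solution: y = (1/2)x^2 + Cx^(-2)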